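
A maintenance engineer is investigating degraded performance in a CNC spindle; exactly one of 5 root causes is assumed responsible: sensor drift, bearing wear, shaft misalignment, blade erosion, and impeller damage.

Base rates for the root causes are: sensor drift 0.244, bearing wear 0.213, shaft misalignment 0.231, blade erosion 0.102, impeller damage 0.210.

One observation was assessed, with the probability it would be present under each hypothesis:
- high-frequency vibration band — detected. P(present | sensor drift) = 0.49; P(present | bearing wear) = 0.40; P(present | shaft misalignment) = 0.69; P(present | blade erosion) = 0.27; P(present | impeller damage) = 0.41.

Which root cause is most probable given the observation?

Multiply each prior by the likelihood of the observation:
  sensor drift: 0.244 × 0.49 = 0.11956
  bearing wear: 0.213 × 0.40 = 0.0852
  shaft misalignment: 0.231 × 0.69 = 0.15939
  blade erosion: 0.102 × 0.27 = 0.02754
  impeller damage: 0.210 × 0.41 = 0.0861
Marginal likelihood of the evidence = 0.47779.
P(sensor drift | evidence) ≈ 0.11956 / 0.47779 ≈ 0.250
P(bearing wear | evidence) ≈ 0.0852 / 0.47779 ≈ 0.178
P(shaft misalignment | evidence) ≈ 0.15939 / 0.47779 ≈ 0.334
P(blade erosion | evidence) ≈ 0.02754 / 0.47779 ≈ 0.058
P(impeller damage | evidence) ≈ 0.0861 / 0.47779 ≈ 0.180
The largest is 0.334, so shaft misalignment is most probable.

shaft misalignment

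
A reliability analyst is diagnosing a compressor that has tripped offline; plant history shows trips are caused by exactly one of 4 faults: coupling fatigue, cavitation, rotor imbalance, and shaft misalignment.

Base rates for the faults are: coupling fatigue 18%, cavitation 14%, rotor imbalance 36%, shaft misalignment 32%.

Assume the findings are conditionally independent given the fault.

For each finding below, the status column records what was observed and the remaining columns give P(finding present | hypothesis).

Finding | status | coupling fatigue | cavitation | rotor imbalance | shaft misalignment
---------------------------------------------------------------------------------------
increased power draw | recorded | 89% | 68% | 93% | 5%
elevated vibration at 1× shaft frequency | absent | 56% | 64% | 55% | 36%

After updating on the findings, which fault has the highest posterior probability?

For each hypothesis, the unnormalized posterior weight is prior × product of the finding likelihoods (using 1 − P(present | H) for each absent finding):
  coupling fatigue: 0.18 × 0.89 × (1 − 0.56) = 0.070488
  cavitation: 0.14 × 0.68 × (1 − 0.64) = 0.034272
  rotor imbalance: 0.36 × 0.93 × (1 − 0.55) = 0.15066
  shaft misalignment: 0.32 × 0.05 × (1 − 0.36) = 0.01024
Normalizing constant Z = 0.070488 + 0.034272 + 0.15066 + 0.01024 = 0.26566.
P(coupling fatigue | evidence) ≈ 0.070488 / 0.26566 ≈ 0.265
P(cavitation | evidence) ≈ 0.034272 / 0.26566 ≈ 0.129
P(rotor imbalance | evidence) ≈ 0.15066 / 0.26566 ≈ 0.567
P(shaft misalignment | evidence) ≈ 0.01024 / 0.26566 ≈ 0.039
The largest is 0.567, so rotor imbalance is most probable.

rotor imbalance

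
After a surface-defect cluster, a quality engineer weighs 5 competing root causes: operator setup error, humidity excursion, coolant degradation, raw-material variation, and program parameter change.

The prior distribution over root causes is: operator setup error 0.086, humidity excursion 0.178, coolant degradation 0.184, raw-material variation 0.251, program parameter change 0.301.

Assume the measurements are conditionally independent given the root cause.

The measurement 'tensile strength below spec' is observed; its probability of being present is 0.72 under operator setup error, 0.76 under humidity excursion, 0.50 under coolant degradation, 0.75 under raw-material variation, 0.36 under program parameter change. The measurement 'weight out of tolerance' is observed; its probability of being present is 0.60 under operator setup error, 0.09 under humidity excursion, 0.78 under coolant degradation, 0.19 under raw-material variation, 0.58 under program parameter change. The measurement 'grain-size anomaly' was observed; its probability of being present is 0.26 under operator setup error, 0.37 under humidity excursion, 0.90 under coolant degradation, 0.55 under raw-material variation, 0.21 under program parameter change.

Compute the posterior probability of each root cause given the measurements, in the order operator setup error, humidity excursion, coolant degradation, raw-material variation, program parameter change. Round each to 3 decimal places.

0.087, 0.040, 0.579, 0.176, 0.118

By Bayes' rule with conditional independence, the unnormalized weight for each hypothesis is prior × ∏ likelihoods:
  operator setup error: 0.086 × 0.72 × 0.60 × 0.26 = 0.0096595
  humidity excursion: 0.178 × 0.76 × 0.09 × 0.37 = 0.0045048
  coolant degradation: 0.184 × 0.50 × 0.78 × 0.90 = 0.064584
  raw-material variation: 0.251 × 0.75 × 0.19 × 0.55 = 0.019672
  program parameter change: 0.301 × 0.36 × 0.58 × 0.21 = 0.013198
The unnormalized weights sum to 0.11162.
P(operator setup error | evidence) = 0.0096595 / 0.11162 ≈ 0.087
P(humidity excursion | evidence) = 0.0045048 / 0.11162 ≈ 0.040
P(coolant degradation | evidence) = 0.064584 / 0.11162 ≈ 0.579
P(raw-material variation | evidence) = 0.019672 / 0.11162 ≈ 0.176
P(program parameter change | evidence) = 0.013198 / 0.11162 ≈ 0.118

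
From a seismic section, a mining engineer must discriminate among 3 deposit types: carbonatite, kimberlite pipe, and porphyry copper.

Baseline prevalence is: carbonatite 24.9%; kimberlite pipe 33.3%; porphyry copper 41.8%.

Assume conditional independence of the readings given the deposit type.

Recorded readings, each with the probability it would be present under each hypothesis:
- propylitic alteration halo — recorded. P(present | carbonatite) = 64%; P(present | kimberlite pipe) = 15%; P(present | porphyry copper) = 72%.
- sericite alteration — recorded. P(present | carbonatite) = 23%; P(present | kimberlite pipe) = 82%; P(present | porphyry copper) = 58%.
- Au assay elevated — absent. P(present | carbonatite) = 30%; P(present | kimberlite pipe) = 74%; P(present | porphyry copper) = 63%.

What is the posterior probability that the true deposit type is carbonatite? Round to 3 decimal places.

By Bayes' rule with conditional independence, the unnormalized weight for each hypothesis is prior × ∏ likelihoods (using 1 − P(present | H) for each absent reading):
  carbonatite: 0.249 × 0.64 × 0.23 × (1 − 0.30) = 0.025657
  kimberlite pipe: 0.333 × 0.15 × 0.82 × (1 − 0.74) = 0.010649
  porphyry copper: 0.418 × 0.72 × 0.58 × (1 − 0.63) = 0.064586
Marginal likelihood of the evidence = 0.10089.
P(carbonatite | evidence) = 0.025657 / 0.10089 ≈ 0.254.

0.254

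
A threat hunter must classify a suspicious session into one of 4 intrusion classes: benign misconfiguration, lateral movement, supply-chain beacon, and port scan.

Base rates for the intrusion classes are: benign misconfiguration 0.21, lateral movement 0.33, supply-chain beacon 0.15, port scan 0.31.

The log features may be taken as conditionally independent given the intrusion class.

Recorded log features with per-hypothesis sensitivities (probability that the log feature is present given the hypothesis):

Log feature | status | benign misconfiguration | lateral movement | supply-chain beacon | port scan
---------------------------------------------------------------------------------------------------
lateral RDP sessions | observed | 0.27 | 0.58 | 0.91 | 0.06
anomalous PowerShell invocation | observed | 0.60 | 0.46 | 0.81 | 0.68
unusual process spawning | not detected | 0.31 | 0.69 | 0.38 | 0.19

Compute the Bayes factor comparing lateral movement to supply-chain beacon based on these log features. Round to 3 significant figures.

Take the product of per-log feature likelihoods under each hypothesis (using 1 − P(present | H) for each absent log feature), then divide.
  lateral movement: 0.58 × 0.46 × (1 − 0.69) = 0.082708
  supply-chain beacon: 0.91 × 0.81 × (1 − 0.38) = 0.457
Bayes factor = 0.082708 / 0.457 ≈ 0.181

0.181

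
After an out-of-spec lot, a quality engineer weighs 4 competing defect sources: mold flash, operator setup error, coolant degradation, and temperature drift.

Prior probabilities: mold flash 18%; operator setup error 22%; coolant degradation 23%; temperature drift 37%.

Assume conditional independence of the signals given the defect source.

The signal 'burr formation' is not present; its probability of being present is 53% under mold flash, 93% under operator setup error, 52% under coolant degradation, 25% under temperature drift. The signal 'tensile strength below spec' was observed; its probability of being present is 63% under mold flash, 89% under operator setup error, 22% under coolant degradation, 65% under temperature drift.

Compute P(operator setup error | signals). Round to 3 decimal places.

0.050

Multiply each prior by the joint likelihood of the signal pattern (using 1 − P(present | H) for each absent signal):
  mold flash: 0.18 × (1 − 0.53) × 0.63 = 0.053298
  operator setup error: 0.22 × (1 − 0.93) × 0.89 = 0.013706
  coolant degradation: 0.23 × (1 − 0.52) × 0.22 = 0.024288
  temperature drift: 0.37 × (1 − 0.25) × 0.65 = 0.18037
Normalizing constant Z = 0.053298 + 0.013706 + 0.024288 + 0.18037 = 0.27167.
P(operator setup error | evidence) = 0.013706 / 0.27167 ≈ 0.050.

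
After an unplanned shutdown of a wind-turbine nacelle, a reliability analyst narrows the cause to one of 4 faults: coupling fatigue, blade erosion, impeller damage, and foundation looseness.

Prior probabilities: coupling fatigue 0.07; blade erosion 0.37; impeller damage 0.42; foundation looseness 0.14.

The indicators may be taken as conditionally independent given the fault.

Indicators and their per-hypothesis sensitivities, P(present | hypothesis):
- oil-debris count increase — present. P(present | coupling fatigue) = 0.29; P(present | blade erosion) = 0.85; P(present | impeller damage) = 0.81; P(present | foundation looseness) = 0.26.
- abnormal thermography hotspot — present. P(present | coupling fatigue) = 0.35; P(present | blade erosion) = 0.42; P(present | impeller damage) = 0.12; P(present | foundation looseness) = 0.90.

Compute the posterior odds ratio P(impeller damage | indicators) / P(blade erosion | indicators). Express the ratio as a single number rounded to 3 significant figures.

The normalizing constant cancels in an odds ratio, so compute prior × likelihood for the two hypotheses only:
  impeller damage: 0.42 × 0.81 × 0.12 = 0.040824
  blade erosion: 0.37 × 0.85 × 0.42 = 0.13209
Odds(impeller damage : blade erosion) = 0.040824 / 0.13209 ≈ 0.309.

0.309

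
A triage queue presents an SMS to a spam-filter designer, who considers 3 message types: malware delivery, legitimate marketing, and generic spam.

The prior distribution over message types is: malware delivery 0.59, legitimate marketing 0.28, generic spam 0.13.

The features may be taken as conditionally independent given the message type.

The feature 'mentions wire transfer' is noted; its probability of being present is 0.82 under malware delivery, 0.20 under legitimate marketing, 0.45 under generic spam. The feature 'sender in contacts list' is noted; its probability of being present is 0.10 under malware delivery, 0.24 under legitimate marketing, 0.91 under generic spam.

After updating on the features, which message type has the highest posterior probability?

By Bayes' rule with conditional independence, the unnormalized weight for each hypothesis is prior × ∏ likelihoods:
  malware delivery: 0.59 × 0.82 × 0.10 = 0.04838
  legitimate marketing: 0.28 × 0.20 × 0.24 = 0.01344
  generic spam: 0.13 × 0.45 × 0.91 = 0.053235
Normalizing constant Z = 0.04838 + 0.01344 + 0.053235 = 0.11506.
P(malware delivery | evidence) ≈ 0.04838 / 0.11506 ≈ 0.420
P(legitimate marketing | evidence) ≈ 0.01344 / 0.11506 ≈ 0.117
P(generic spam | evidence) ≈ 0.053235 / 0.11506 ≈ 0.463
The largest is 0.463, so generic spam is most probable.

generic spam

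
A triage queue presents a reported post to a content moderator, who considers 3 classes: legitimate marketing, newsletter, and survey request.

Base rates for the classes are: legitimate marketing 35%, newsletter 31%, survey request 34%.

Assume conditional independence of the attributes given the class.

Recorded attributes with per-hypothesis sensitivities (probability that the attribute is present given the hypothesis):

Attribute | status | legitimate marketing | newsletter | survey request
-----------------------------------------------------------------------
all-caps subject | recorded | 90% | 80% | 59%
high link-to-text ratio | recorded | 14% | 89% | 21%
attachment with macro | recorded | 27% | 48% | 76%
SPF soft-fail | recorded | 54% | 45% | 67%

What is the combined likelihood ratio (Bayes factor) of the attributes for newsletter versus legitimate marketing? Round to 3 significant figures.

8.37

Take the product of per-attribute likelihoods under each hypothesis, then divide.
  newsletter: 0.80 × 0.89 × 0.48 × 0.45 = 0.15379
  legitimate marketing: 0.90 × 0.14 × 0.27 × 0.54 = 0.018371
Bayes factor = 0.15379 / 0.018371 ≈ 8.37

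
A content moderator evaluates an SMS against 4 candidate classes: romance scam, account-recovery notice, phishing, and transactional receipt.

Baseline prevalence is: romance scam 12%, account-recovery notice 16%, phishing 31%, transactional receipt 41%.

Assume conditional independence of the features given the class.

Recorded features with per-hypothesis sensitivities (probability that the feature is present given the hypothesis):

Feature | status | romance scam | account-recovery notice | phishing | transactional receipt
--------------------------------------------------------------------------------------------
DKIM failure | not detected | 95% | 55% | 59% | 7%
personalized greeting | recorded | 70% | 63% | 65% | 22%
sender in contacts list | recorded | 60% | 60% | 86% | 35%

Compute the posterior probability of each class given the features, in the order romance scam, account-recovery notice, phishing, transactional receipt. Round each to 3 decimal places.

0.019, 0.209, 0.546, 0.226

By Bayes' rule with conditional independence, the unnormalized weight for each hypothesis is prior × ∏ likelihoods (using 1 − P(present | H) for each absent feature):
  romance scam: 0.12 × (1 − 0.95) × 0.70 × 0.60 = 0.00252
  account-recovery notice: 0.16 × (1 − 0.55) × 0.63 × 0.60 = 0.027216
  phishing: 0.31 × (1 − 0.59) × 0.65 × 0.86 = 0.071049
  transactional receipt: 0.41 × (1 − 0.07) × 0.22 × 0.35 = 0.02936
The unnormalized weights sum to 0.13015.
P(romance scam | evidence) = 0.00252 / 0.13015 ≈ 0.019
P(account-recovery notice | evidence) = 0.027216 / 0.13015 ≈ 0.209
P(phishing | evidence) = 0.071049 / 0.13015 ≈ 0.546
P(transactional receipt | evidence) = 0.02936 / 0.13015 ≈ 0.226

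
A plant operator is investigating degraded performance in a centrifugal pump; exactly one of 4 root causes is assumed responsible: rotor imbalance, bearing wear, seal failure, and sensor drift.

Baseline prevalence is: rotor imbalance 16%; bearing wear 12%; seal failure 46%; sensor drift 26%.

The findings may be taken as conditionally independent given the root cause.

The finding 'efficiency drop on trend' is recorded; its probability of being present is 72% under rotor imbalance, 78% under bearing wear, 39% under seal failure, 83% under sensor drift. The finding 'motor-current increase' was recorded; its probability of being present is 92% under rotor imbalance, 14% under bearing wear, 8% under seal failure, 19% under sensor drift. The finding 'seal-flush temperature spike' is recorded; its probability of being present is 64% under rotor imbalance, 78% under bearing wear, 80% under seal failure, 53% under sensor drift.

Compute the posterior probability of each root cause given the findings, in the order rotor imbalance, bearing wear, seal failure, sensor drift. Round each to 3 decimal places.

0.610, 0.092, 0.103, 0.195

For each hypothesis, the unnormalized posterior weight is prior × product of the finding likelihoods:
  rotor imbalance: 0.16 × 0.72 × 0.92 × 0.64 = 0.06783
  bearing wear: 0.12 × 0.78 × 0.14 × 0.78 = 0.010221
  seal failure: 0.46 × 0.39 × 0.08 × 0.80 = 0.011482
  sensor drift: 0.26 × 0.83 × 0.19 × 0.53 = 0.021731
Normalizing constant Z = 0.06783 + 0.010221 + 0.011482 + 0.021731 = 0.11126.
P(rotor imbalance | evidence) = 0.06783 / 0.11126 ≈ 0.610
P(bearing wear | evidence) = 0.010221 / 0.11126 ≈ 0.092
P(seal failure | evidence) = 0.011482 / 0.11126 ≈ 0.103
P(sensor drift | evidence) = 0.021731 / 0.11126 ≈ 0.195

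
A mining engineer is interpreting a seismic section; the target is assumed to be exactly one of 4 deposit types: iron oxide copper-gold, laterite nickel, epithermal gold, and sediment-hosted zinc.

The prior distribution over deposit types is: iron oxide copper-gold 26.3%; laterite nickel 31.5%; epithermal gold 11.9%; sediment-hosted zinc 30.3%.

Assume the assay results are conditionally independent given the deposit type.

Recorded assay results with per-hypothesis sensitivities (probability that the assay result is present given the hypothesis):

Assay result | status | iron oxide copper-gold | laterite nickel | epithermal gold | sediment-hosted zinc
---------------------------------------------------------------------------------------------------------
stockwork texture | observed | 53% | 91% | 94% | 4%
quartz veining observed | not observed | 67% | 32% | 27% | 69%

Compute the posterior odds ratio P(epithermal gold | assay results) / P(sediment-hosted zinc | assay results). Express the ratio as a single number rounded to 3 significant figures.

Posterior odds equal prior odds times the likelihood ratio; only the two competing hypotheses matter (using 1 − P(present | H) for each absent assay result).
  epithermal gold: 0.119 × 0.94 × (1 − 0.27) = 0.081658
  sediment-hosted zinc: 0.303 × 0.04 × (1 − 0.69) = 0.0037572
Posterior odds = 0.081658 / 0.0037572 ≈ 21.7.

21.7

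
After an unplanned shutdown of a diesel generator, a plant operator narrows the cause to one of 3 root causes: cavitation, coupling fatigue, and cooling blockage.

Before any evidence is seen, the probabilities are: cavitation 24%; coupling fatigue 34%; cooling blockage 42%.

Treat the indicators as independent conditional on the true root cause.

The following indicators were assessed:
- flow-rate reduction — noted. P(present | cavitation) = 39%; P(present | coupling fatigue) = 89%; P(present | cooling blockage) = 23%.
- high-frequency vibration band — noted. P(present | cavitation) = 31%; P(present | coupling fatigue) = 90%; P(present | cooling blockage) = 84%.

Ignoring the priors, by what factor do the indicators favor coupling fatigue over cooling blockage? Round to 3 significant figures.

4.15

The Bayes factor is the ratio of the joint likelihoods of the indicator pattern under the two hypotheses.
  coupling fatigue: 0.89 × 0.90 = 0.801
  cooling blockage: 0.23 × 0.84 = 0.1932
Bayes factor = 0.801 / 0.1932 ≈ 4.15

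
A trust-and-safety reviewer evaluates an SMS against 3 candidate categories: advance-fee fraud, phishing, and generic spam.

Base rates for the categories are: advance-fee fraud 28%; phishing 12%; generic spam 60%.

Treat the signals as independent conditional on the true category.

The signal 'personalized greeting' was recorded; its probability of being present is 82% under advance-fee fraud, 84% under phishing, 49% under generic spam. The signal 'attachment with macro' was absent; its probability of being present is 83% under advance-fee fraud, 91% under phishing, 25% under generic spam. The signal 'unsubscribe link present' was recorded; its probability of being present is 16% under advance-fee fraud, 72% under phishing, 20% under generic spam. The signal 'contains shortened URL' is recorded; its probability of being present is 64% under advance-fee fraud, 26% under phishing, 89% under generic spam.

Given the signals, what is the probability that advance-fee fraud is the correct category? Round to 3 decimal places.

For each hypothesis, the unnormalized posterior weight is prior × product of the signal likelihoods (using 1 − P(present | H) for each absent signal):
  advance-fee fraud: 0.28 × 0.82 × (1 − 0.83) × 0.16 × 0.64 = 0.0039969
  phishing: 0.12 × 0.84 × (1 − 0.91) × 0.72 × 0.26 = 0.0016983
  generic spam: 0.60 × 0.49 × (1 − 0.25) × 0.20 × 0.89 = 0.039249
The unnormalized weights sum to 0.044944.
P(advance-fee fraud | evidence) = 0.0039969 / 0.044944 ≈ 0.089.

0.089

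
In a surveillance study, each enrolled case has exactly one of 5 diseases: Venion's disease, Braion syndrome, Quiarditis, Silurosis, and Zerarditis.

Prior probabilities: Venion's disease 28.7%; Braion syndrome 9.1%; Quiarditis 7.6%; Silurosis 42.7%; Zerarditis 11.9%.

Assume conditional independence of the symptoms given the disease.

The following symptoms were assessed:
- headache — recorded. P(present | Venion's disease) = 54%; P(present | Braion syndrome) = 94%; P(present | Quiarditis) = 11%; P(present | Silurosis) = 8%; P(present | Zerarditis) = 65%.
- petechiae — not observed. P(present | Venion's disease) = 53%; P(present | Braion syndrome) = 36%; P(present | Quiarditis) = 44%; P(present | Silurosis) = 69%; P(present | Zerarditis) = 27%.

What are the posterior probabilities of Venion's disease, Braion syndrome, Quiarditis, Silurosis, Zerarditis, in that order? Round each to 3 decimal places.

0.365, 0.275, 0.023, 0.053, 0.283

Multiply each prior by the joint likelihood of the symptom pattern (using 1 − P(present | H) for each absent symptom):
  Venion's disease: 0.287 × 0.54 × (1 − 0.53) = 0.072841
  Braion syndrome: 0.091 × 0.94 × (1 − 0.36) = 0.054746
  Quiarditis: 0.076 × 0.11 × (1 − 0.44) = 0.0046816
  Silurosis: 0.427 × 0.08 × (1 − 0.69) = 0.01059
  Zerarditis: 0.119 × 0.65 × (1 − 0.27) = 0.056466
The unnormalized weights sum to 0.19932.
P(Venion's disease | evidence) = 0.072841 / 0.19932 ≈ 0.365
P(Braion syndrome | evidence) = 0.054746 / 0.19932 ≈ 0.275
P(Quiarditis | evidence) = 0.0046816 / 0.19932 ≈ 0.023
P(Silurosis | evidence) = 0.01059 / 0.19932 ≈ 0.053
P(Zerarditis | evidence) = 0.056466 / 0.19932 ≈ 0.283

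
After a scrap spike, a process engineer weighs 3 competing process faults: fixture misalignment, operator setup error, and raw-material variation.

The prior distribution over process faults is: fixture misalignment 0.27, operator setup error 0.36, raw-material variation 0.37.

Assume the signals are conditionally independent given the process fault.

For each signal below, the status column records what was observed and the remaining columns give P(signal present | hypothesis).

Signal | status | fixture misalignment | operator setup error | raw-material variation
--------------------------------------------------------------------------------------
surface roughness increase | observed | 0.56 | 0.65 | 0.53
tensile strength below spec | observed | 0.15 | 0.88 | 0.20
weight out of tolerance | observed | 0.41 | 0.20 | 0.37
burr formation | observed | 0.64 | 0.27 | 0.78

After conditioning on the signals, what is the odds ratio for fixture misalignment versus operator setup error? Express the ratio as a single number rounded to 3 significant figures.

0.535

Unnormalized posterior weight (prior times the signal likelihoods) for each of the two hypotheses:
  fixture misalignment: 0.27 × 0.56 × 0.15 × 0.41 × 0.64 = 0.0059512
  operator setup error: 0.36 × 0.65 × 0.88 × 0.20 × 0.27 = 0.01112
Posterior odds = 0.0059512 / 0.01112 ≈ 0.535.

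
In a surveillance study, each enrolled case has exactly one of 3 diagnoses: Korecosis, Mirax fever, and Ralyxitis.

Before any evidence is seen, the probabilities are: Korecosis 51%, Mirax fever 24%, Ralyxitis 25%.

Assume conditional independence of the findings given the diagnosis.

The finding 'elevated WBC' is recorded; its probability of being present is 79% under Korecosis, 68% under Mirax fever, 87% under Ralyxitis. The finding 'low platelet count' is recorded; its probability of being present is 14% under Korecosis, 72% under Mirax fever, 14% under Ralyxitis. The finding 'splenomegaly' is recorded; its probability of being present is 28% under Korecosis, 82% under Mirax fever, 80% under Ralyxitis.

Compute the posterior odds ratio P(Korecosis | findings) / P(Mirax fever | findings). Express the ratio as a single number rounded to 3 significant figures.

Unnormalized posterior weight (prior times the finding likelihoods) for each of the two hypotheses:
  Korecosis: 0.51 × 0.79 × 0.14 × 0.28 = 0.015794
  Mirax fever: 0.24 × 0.68 × 0.72 × 0.82 = 0.096353
Odds(Korecosis : Mirax fever) = 0.015794 / 0.096353 ≈ 0.164.

0.164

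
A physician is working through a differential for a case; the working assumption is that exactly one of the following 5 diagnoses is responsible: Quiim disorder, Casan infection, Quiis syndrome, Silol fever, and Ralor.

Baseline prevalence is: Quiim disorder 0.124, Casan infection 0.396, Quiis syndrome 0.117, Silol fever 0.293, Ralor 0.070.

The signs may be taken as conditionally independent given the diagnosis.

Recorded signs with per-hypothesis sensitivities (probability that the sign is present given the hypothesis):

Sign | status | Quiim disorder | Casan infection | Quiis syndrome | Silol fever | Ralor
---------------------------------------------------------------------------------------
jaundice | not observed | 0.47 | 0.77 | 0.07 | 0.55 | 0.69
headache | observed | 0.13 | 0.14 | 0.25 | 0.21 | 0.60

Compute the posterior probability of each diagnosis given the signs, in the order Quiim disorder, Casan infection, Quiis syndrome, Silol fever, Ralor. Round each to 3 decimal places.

Multiply each prior by the joint likelihood of the sign pattern (using 1 − P(present | H) for each absent sign):
  Quiim disorder: 0.124 × (1 − 0.47) × 0.13 = 0.0085436
  Casan infection: 0.396 × (1 − 0.77) × 0.14 = 0.012751
  Quiis syndrome: 0.117 × (1 − 0.07) × 0.25 = 0.027203
  Silol fever: 0.293 × (1 − 0.55) × 0.21 = 0.027688
  Ralor: 0.070 × (1 − 0.69) × 0.60 = 0.01302
Normalizing constant Z = 0.0085436 + 0.012751 + 0.027203 + 0.027688 + 0.01302 = 0.089206.
P(Quiim disorder | evidence) = 0.0085436 / 0.089206 ≈ 0.096
P(Casan infection | evidence) = 0.012751 / 0.089206 ≈ 0.143
P(Quiis syndrome | evidence) = 0.027203 / 0.089206 ≈ 0.305
P(Silol fever | evidence) = 0.027688 / 0.089206 ≈ 0.310
P(Ralor | evidence) = 0.01302 / 0.089206 ≈ 0.146

0.096, 0.143, 0.305, 0.310, 0.146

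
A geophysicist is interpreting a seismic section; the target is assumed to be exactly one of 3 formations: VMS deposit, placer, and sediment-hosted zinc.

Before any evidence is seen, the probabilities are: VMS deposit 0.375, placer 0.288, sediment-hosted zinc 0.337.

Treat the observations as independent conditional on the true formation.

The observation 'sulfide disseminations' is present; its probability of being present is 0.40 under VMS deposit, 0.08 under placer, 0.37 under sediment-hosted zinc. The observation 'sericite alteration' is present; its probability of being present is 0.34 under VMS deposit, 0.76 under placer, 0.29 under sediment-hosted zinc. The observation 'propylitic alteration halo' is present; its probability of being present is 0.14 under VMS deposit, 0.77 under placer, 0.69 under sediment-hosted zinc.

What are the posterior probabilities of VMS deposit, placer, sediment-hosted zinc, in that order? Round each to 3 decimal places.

Multiply each prior by the joint likelihood of the evidence pattern:
  VMS deposit: 0.375 × 0.40 × 0.34 × 0.14 = 0.00714
  placer: 0.288 × 0.08 × 0.76 × 0.77 = 0.013483
  sediment-hosted zinc: 0.337 × 0.37 × 0.29 × 0.69 = 0.02495
Normalizing constant Z = 0.00714 + 0.013483 + 0.02495 = 0.045573.
P(VMS deposit | evidence) = 0.00714 / 0.045573 ≈ 0.157
P(placer | evidence) = 0.013483 / 0.045573 ≈ 0.296
P(sediment-hosted zinc | evidence) = 0.02495 / 0.045573 ≈ 0.547

0.157, 0.296, 0.547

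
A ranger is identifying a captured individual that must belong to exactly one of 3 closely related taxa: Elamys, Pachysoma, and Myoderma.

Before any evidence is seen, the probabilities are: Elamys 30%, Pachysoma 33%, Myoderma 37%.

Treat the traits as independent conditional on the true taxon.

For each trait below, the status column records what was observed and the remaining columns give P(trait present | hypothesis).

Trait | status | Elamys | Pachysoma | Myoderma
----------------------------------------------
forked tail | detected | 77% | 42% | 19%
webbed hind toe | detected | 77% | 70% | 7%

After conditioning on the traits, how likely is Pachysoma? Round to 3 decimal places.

By Bayes' rule with conditional independence, the unnormalized weight for each hypothesis is prior × ∏ likelihoods:
  Elamys: 0.30 × 0.77 × 0.77 = 0.17787
  Pachysoma: 0.33 × 0.42 × 0.70 = 0.09702
  Myoderma: 0.37 × 0.19 × 0.07 = 0.004921
Normalizing constant Z = 0.17787 + 0.09702 + 0.004921 = 0.27981.
P(Pachysoma | evidence) = 0.09702 / 0.27981 ≈ 0.347.

0.347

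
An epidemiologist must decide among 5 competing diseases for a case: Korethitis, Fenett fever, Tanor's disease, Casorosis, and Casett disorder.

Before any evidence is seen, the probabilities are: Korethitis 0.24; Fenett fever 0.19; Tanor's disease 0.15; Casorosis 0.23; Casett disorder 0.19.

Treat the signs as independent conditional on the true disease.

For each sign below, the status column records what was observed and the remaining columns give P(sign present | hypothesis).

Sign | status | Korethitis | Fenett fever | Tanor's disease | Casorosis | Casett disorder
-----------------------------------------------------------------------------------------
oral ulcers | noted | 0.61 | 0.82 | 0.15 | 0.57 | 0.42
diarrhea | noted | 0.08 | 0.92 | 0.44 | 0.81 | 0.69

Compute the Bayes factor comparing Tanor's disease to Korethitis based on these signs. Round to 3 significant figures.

Joint likelihood of the sign pattern under each hypothesis:
  Tanor's disease: 0.15 × 0.44 = 0.066
  Korethitis: 0.61 × 0.08 = 0.0488
Bayes factor = 0.066 / 0.0488 ≈ 1.35

1.35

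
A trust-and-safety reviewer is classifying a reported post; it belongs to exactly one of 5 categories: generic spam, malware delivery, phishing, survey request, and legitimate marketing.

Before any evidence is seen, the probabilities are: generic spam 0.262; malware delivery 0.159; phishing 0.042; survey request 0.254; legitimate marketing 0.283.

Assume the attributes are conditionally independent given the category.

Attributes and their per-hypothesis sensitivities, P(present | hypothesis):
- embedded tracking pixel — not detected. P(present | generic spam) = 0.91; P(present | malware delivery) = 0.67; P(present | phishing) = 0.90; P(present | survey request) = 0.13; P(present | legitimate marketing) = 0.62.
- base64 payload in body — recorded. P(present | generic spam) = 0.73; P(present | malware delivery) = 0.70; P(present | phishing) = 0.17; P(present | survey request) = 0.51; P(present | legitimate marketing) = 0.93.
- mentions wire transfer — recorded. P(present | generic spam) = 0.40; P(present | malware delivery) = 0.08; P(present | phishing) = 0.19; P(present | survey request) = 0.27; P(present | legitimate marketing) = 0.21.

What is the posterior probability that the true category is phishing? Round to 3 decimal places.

For each hypothesis, the unnormalized posterior weight is prior × product of the attribute likelihoods (using 1 − P(present | H) for each absent attribute):
  generic spam: 0.262 × (1 − 0.91) × 0.73 × 0.40 = 0.0068854
  malware delivery: 0.159 × (1 − 0.67) × 0.70 × 0.08 = 0.0029383
  phishing: 0.042 × (1 − 0.90) × 0.17 × 0.19 = 0.00013566
  survey request: 0.254 × (1 − 0.13) × 0.51 × 0.27 = 0.030429
  legitimate marketing: 0.283 × (1 − 0.62) × 0.93 × 0.21 = 0.021003
Marginal likelihood of the evidence = 0.061391.
P(phishing | evidence) = 0.00013566 / 0.061391 ≈ 0.002.

0.002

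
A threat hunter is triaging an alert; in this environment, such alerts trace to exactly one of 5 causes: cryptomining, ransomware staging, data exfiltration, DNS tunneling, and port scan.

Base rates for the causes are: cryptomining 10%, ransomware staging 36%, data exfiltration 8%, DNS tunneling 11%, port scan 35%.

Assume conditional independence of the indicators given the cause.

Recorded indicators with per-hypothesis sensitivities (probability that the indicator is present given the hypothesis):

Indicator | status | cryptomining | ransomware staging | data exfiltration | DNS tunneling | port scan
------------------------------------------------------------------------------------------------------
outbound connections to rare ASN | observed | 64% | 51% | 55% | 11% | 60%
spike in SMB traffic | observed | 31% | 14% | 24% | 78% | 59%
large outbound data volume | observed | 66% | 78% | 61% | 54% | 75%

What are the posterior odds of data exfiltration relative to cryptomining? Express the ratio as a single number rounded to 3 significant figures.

0.492

Posterior odds equal prior odds times the likelihood ratio; only the two competing hypotheses matter.
  data exfiltration: 0.08 × 0.55 × 0.24 × 0.61 = 0.0064416
  cryptomining: 0.10 × 0.64 × 0.31 × 0.66 = 0.013094
Posterior odds = 0.0064416 / 0.013094 ≈ 0.492.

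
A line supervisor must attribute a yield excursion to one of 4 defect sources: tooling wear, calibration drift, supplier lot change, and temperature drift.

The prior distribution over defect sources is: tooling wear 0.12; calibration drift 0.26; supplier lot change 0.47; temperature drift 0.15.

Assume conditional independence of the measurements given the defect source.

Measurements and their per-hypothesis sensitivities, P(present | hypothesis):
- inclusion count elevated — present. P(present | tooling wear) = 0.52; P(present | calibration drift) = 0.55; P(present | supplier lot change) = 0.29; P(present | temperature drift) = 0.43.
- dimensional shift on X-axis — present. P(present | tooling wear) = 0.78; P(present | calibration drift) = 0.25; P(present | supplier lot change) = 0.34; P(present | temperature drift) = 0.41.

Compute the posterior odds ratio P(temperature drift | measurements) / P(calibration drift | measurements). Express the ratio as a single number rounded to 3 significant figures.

The normalizing constant cancels in an odds ratio, so compute prior × likelihood for the two hypotheses only:
  temperature drift: 0.15 × 0.43 × 0.41 = 0.026445
  calibration drift: 0.26 × 0.55 × 0.25 = 0.03575
Odds(temperature drift : calibration drift) = 0.026445 / 0.03575 ≈ 0.740.

0.740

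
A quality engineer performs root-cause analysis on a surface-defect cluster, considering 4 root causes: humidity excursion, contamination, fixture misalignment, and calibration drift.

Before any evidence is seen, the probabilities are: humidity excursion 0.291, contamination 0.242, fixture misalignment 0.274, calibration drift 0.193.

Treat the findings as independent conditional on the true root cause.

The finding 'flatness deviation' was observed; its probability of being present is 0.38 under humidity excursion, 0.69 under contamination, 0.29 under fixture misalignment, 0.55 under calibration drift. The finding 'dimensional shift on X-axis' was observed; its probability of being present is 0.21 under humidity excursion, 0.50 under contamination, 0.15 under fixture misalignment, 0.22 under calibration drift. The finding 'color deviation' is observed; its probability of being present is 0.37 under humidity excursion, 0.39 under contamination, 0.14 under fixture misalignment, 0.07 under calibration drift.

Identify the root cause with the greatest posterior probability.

contamination

By Bayes' rule with conditional independence, the unnormalized weight for each hypothesis is prior × ∏ likelihoods:
  humidity excursion: 0.291 × 0.38 × 0.21 × 0.37 = 0.0085921
  contamination: 0.242 × 0.69 × 0.50 × 0.39 = 0.032561
  fixture misalignment: 0.274 × 0.29 × 0.15 × 0.14 = 0.0016687
  calibration drift: 0.193 × 0.55 × 0.22 × 0.07 = 0.0016347
Marginal likelihood of the evidence = 0.044457.
P(humidity excursion | evidence) ≈ 0.0085921 / 0.044457 ≈ 0.193
P(contamination | evidence) ≈ 0.032561 / 0.044457 ≈ 0.732
P(fixture misalignment | evidence) ≈ 0.0016687 / 0.044457 ≈ 0.038
P(calibration drift | evidence) ≈ 0.0016347 / 0.044457 ≈ 0.037
The largest is 0.732, so contamination is most probable.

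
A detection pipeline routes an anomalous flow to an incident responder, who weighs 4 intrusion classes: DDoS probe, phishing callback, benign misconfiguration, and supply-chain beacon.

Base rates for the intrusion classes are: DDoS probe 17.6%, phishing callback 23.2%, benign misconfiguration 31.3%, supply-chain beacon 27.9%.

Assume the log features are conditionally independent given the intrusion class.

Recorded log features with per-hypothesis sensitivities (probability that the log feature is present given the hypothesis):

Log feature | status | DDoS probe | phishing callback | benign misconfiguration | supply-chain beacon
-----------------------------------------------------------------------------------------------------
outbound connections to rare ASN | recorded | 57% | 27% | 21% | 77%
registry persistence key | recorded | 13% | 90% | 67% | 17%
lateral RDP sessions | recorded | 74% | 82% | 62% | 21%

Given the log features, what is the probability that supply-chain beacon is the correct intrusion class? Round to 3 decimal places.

Multiply each prior by the joint likelihood of the log feature pattern:
  DDoS probe: 0.176 × 0.57 × 0.13 × 0.74 = 0.0096508
  phishing callback: 0.232 × 0.27 × 0.90 × 0.82 = 0.046228
  benign misconfiguration: 0.313 × 0.21 × 0.67 × 0.62 = 0.027304
  supply-chain beacon: 0.279 × 0.77 × 0.17 × 0.21 = 0.0076694
Normalizing constant Z = 0.0096508 + 0.046228 + 0.027304 + 0.0076694 = 0.090853.
P(supply-chain beacon | evidence) = 0.0076694 / 0.090853 ≈ 0.084.

0.084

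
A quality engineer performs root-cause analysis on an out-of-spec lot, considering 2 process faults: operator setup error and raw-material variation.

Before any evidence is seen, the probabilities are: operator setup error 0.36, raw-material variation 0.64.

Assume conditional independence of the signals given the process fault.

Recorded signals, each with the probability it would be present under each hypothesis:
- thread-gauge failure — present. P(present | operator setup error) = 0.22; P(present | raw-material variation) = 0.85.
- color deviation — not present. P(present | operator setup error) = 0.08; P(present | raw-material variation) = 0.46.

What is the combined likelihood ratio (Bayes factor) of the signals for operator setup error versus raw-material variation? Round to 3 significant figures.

0.441

Take the product of per-signal likelihoods under each hypothesis (using 1 − P(present | H) for each absent signal), then divide.
  operator setup error: 0.22 × (1 − 0.08) = 0.2024
  raw-material variation: 0.85 × (1 − 0.46) = 0.459
Bayes factor = 0.2024 / 0.459 ≈ 0.441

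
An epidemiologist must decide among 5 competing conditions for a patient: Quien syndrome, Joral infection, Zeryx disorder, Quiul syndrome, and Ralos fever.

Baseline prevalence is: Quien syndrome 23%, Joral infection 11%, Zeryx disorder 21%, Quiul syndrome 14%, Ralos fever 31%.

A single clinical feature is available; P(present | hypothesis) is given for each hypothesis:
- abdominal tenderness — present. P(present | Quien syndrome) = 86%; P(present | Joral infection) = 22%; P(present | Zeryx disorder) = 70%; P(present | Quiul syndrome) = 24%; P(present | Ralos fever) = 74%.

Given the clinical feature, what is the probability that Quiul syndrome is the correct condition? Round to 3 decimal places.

Multiply each prior by the likelihood of the clinical feature:
  Quien syndrome: 0.23 × 0.86 = 0.1978
  Joral infection: 0.11 × 0.22 = 0.0242
  Zeryx disorder: 0.21 × 0.70 = 0.147
  Quiul syndrome: 0.14 × 0.24 = 0.0336
  Ralos fever: 0.31 × 0.74 = 0.2294
The unnormalized weights sum to 0.632.
P(Quiul syndrome | evidence) = 0.0336 / 0.632 ≈ 0.053.

0.053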